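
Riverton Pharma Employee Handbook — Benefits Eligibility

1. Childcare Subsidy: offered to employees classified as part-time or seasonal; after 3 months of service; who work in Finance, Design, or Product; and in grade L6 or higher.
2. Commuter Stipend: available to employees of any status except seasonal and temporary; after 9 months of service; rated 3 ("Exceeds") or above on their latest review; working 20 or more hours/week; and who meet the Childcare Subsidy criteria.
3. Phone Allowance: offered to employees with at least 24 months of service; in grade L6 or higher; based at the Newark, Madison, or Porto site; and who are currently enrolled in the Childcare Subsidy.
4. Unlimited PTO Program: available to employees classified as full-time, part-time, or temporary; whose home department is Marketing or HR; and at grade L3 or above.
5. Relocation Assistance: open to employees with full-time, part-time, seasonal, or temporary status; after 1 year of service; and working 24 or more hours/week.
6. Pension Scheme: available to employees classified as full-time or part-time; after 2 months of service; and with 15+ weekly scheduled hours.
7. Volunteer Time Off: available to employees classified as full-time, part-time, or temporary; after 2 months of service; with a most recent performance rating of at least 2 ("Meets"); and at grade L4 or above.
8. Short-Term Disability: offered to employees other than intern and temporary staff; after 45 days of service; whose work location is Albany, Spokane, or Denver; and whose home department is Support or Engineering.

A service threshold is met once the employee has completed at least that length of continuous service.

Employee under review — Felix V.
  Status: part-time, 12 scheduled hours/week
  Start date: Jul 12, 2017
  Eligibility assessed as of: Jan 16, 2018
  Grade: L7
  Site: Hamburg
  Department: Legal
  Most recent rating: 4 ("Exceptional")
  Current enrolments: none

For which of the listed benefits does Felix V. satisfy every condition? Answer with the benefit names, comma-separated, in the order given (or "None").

Volunteer Time Off

Service from Jul 12, 2017 to Jan 16, 2018: 188 days.
Childcare Subsidy — status part-time ✓; service 188 days ≥ 3 months (≈90 days) ✓; dept Legal ✗ → not eligible.
Commuter Stipend — status part-time ✓ (not excluded); service 188 days < 9 months (≈270 days) ✗ → not eligible.
Phone Allowance — service 188 days < 24 months (≈720 days) ✗ → not eligible.
Unlimited PTO Program — status part-time ✓; dept Legal ✗ → not eligible.
Relocation Assistance — status part-time ✓; service 188 days < 1 year (≈365 days) ✗ → not eligible.
Pension Scheme — status part-time ✓; service 188 days ≥ 2 months (≈60 days) ✓; 12 hrs/wk < 15 ✗ → not eligible.
Volunteer Time Off — status part-time ✓; service 188 days ≥ 2 months (≈60 days) ✓; rating 4 ≥ 2 ✓; grade L7 ≥ L4 ✓ → eligible.
Short-Term Disability — status part-time ✓ (not excluded); service 188 days ≥ 45 days ✓; site Hamburg ✗ (not Albany, Spokane, or Denver) → not eligible.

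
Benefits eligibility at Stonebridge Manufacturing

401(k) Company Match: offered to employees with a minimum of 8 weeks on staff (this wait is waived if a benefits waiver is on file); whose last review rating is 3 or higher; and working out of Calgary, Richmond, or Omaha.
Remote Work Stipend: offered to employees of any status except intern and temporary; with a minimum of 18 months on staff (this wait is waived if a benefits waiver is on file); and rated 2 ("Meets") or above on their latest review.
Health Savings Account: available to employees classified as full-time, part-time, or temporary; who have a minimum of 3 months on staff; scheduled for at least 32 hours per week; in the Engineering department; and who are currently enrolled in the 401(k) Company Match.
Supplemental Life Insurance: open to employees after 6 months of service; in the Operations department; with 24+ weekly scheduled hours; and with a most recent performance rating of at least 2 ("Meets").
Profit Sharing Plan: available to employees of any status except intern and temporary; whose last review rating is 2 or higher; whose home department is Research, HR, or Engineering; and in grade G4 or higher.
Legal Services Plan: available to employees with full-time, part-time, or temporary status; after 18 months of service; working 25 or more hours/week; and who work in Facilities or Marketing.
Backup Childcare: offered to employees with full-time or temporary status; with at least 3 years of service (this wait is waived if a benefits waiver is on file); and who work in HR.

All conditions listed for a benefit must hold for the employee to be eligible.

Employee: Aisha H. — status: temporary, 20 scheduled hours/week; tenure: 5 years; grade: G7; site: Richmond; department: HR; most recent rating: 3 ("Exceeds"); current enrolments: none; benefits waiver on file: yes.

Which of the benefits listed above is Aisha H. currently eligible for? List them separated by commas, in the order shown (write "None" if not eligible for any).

401(k) Company Match — benefits waiver on file ✓; rating 3 ≥ 3 ✓; site Richmond ✓ → eligible.
Remote Work Stipend — status temporary ✗ (excluded) → not eligible.
Health Savings Account — status temporary ✓; service 5 years ≥ 3 months (≈90 days) ✓; 20 hrs/wk < 32 ✗ → not eligible.
Supplemental Life Insurance — service 5 years ≥ 6 months (≈180 days) ✓; dept HR ✗ → not eligible.
Profit Sharing Plan — status temporary ✗ (excluded) → not eligible.
Legal Services Plan — status temporary ✓; service 5 years ≥ 18 months (≈540 days) ✓; 20 hrs/wk < 25 ✗ → not eligible.
Backup Childcare — status temporary ✓; benefits waiver on file ✓; dept HR ✓ → eligible.

401(k) Company Match, Backup Childcare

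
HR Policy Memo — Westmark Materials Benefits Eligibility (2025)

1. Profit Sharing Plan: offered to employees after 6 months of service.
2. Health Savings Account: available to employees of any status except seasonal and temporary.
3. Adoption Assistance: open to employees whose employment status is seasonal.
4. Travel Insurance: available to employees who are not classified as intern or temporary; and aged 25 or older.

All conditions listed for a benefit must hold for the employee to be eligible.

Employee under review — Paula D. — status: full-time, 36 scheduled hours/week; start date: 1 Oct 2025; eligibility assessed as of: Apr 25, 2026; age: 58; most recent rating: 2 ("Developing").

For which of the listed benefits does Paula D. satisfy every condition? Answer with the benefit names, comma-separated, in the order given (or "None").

Service from 1 Oct 2025 to Apr 25, 2026: 206 days.
Profit Sharing Plan — service 206 days ≥ 6 months (≈180 days) ✓ → eligible.
Health Savings Account — status full-time ✓ (not excluded) → eligible.
Adoption Assistance — status full-time ✗ (requires seasonal) → not eligible.
Travel Insurance — status full-time ✓ (not excluded); age 58 ≥ 25 ✓ → eligible.

Profit Sharing Plan, Health Savings Account, Travel Insurance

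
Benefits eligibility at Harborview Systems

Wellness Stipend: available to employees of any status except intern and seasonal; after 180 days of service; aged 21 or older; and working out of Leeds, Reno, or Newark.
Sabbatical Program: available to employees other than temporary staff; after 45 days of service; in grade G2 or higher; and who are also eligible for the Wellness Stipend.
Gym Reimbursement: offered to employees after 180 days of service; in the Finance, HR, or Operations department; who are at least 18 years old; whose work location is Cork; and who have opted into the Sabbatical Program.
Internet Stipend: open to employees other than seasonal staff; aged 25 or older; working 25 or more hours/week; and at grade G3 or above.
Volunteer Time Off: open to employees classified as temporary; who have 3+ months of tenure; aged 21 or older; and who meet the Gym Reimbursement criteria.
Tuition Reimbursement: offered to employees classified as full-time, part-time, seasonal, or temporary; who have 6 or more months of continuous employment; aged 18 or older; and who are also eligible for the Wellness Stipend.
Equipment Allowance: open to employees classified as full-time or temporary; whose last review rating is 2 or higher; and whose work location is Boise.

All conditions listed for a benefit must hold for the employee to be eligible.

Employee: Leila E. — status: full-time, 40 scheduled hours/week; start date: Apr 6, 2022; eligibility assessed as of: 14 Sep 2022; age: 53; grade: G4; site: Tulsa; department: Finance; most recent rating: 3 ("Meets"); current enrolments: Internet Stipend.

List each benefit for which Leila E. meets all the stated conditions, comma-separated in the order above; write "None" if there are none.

Internet Stipend

Service from Apr 6, 2022 to 14 Sep 2022: 161 days.
Wellness Stipend — status full-time ✓ (not excluded); service 161 days < 180 days ✗ → not eligible.
Sabbatical Program — status full-time ✓ (not excluded); service 161 days ≥ 45 days ✓; grade G4 ≥ G2 ✓; not eligible for Wellness Stipend ✗ → not eligible.
Gym Reimbursement — service 161 days < 180 days ✗ → not eligible.
Internet Stipend — status full-time ✓ (not excluded); age 53 ≥ 25 ✓; 40 hrs/wk ≥ 25 ✓; grade G4 ≥ G3 ✓ → eligible.
Volunteer Time Off — status full-time ✗ (requires temporary) → not eligible.
Tuition Reimbursement — status full-time ✓; service 161 days < 6 months (≈180 days) ✗ → not eligible.
Equipment Allowance — status full-time ✓; rating 3 ≥ 2 ✓; site Tulsa ✗ (not Boise) → not eligible.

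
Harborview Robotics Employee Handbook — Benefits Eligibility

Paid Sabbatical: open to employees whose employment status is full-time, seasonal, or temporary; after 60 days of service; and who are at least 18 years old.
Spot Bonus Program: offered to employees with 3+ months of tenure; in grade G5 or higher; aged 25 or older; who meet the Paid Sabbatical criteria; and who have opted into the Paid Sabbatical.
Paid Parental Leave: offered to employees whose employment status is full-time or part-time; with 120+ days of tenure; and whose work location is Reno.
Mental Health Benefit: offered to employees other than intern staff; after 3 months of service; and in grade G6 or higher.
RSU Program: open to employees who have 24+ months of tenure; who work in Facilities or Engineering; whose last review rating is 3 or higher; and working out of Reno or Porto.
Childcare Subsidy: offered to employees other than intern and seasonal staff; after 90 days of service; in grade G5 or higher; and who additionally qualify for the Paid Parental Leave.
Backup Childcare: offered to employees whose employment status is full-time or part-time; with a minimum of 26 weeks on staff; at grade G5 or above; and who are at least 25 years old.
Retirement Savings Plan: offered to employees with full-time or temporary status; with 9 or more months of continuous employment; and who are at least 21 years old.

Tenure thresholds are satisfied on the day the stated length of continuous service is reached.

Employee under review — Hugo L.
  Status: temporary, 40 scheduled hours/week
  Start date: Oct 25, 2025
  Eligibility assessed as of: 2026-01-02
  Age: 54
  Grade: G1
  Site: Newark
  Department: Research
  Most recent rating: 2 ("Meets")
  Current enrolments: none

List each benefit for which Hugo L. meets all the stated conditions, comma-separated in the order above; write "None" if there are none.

Service from Oct 25, 2025 to 2026-01-02: 69 days.
Paid Sabbatical — status temporary ✓; service 69 days ≥ 60 days ✓; age 54 ≥ 18 ✓ → eligible.
Spot Bonus Program — service 69 days < 3 months (≈90 days) ✗ → not eligible.
Paid Parental Leave — status temporary ✗ (requires full-time or part-time) → not eligible.
Mental Health Benefit — status temporary ✓ (not excluded); service 69 days < 3 months (≈90 days) ✗ → not eligible.
RSU Program — service 69 days < 24 months (≈720 days) ✗ → not eligible.
Childcare Subsidy — status temporary ✓ (not excluded); service 69 days < 90 days ✗ → not eligible.
Backup Childcare — status temporary ✗ (requires full-time or part-time) → not eligible.
Retirement Savings Plan — status temporary ✓; service 69 days < 9 months (≈270 days) ✗ → not eligible.

Paid Sabbatical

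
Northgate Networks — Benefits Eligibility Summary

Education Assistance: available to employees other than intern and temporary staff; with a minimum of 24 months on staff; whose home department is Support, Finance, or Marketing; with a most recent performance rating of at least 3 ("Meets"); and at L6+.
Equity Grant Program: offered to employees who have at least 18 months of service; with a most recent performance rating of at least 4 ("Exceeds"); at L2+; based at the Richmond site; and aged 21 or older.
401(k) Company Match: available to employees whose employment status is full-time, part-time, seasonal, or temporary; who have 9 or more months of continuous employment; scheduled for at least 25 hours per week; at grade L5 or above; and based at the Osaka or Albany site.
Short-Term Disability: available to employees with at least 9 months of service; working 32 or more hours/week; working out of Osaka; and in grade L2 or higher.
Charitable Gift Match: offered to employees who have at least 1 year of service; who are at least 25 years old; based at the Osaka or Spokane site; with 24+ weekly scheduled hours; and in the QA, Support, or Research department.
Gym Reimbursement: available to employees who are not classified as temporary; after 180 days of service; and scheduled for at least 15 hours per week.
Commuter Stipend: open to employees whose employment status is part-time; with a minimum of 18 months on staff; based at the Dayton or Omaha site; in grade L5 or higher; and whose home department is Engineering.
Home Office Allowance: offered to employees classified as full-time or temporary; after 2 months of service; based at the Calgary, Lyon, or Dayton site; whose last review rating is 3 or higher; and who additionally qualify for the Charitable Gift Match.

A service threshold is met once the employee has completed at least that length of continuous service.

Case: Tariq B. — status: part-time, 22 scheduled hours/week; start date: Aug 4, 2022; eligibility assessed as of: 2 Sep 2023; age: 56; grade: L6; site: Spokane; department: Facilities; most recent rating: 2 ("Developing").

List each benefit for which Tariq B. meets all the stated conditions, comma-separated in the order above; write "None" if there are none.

Service from Aug 4, 2022 to 2 Sep 2023: 394 days.
Education Assistance — status part-time ✓ (not excluded); service 394 days < 24 months (≈720 days) ✗ → not eligible.
Equity Grant Program — service 394 days < 18 months (≈540 days) ✗ → not eligible.
401(k) Company Match — status part-time ✓; service 394 days ≥ 9 months (≈270 days) ✓; 22 hrs/wk < 25 ✗ → not eligible.
Short-Term Disability — service 394 days ≥ 9 months (≈270 days) ✓; 22 hrs/wk < 32 ✗ → not eligible.
Charitable Gift Match — service 394 days ≥ 1 year (≈365 days) ✓; age 56 ≥ 25 ✓; site Spokane ✓; 22 hrs/wk < 24 ✗ → not eligible.
Gym Reimbursement — status part-time ✓ (not excluded); service 394 days ≥ 180 days ✓; 22 hrs/wk ≥ 15 ✓ → eligible.
Commuter Stipend — status part-time ✓; service 394 days < 18 months (≈540 days) ✗ → not eligible.
Home Office Allowance — status part-time ✗ (requires full-time or temporary) → not eligible.

Gym Reimbursement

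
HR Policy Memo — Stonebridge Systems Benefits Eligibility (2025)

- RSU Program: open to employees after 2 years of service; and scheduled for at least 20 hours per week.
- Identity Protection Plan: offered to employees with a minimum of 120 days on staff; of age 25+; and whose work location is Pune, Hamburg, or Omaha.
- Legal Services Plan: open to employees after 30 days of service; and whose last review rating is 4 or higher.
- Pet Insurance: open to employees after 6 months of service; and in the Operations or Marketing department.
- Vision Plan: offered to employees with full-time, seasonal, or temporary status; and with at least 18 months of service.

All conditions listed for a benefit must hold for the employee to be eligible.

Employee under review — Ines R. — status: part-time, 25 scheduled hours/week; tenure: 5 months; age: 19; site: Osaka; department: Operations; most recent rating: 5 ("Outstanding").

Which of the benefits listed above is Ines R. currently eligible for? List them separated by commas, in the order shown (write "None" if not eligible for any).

Legal Services Plan

RSU Program — service 5 months < 2 years (≈730 days) ✗ → not eligible.
Identity Protection Plan — service 5 months ≥ 120 days ✓; age 19 < 25 ✗ → not eligible.
Legal Services Plan — service 5 months ≥ 30 days ✓; rating 5 ≥ 4 ✓ → eligible.
Pet Insurance — service 5 months < 6 months ✗ → not eligible.
Vision Plan — status part-time ✗ (requires full-time, seasonal, or temporary) → not eligible.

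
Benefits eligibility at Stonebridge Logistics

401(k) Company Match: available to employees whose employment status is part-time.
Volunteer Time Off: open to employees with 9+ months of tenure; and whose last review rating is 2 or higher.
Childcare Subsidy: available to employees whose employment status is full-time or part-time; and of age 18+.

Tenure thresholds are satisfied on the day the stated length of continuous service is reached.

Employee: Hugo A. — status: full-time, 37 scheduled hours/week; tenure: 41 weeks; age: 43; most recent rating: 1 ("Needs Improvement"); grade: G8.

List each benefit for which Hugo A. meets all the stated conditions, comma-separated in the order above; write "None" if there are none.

401(k) Company Match — status full-time ✗ (requires part-time) → not eligible.
Volunteer Time Off — service 41 weeks ≥ 9 months (≈270 days) ✓; rating 1 < 2 ✗ → not eligible.
Childcare Subsidy — status full-time ✓; age 43 ≥ 18 ✓ → eligible.

Childcare Subsidy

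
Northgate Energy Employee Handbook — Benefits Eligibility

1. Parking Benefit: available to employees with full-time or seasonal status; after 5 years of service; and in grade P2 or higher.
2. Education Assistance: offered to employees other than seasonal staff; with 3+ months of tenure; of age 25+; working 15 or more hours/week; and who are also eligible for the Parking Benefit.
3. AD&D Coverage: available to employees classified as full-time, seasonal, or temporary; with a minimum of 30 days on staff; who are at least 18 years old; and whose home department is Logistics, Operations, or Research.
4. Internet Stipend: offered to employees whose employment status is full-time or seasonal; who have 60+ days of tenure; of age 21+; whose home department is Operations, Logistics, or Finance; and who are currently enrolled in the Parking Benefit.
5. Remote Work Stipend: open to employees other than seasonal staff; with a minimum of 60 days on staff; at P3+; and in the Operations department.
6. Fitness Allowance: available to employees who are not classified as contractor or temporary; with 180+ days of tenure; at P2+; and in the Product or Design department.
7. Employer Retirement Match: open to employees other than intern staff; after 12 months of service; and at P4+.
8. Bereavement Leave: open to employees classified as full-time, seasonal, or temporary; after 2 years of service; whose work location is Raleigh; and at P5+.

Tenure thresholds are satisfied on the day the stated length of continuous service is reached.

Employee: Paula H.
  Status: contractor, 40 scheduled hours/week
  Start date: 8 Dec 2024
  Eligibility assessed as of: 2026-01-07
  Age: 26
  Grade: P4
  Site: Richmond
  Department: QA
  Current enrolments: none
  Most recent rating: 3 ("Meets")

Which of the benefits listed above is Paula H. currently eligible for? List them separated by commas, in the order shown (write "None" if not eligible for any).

Service from 8 Dec 2024 to 2026-01-07: 395 days.
Parking Benefit — status contractor ✗ (requires full-time or seasonal) → not eligible.
Education Assistance — status contractor ✓ (not excluded); service 395 days ≥ 3 months (≈90 days) ✓; age 26 ≥ 25 ✓; 40 hrs/wk ≥ 15 ✓; not eligible for Parking Benefit ✗ → not eligible.
AD&D Coverage — status contractor ✗ (requires full-time, seasonal, or temporary) → not eligible.
Internet Stipend — status contractor ✗ (requires full-time or seasonal) → not eligible.
Remote Work Stipend — status contractor ✓ (not excluded); service 395 days ≥ 60 days ✓; grade P4 ≥ P3 ✓; dept QA ✗ → not eligible.
Fitness Allowance — status contractor ✗ (excluded) → not eligible.
Employer Retirement Match — status contractor ✓ (not excluded); service 395 days ≥ 12 months (≈360 days) ✓; grade P4 ≥ P4 ✓ → eligible.
Bereavement Leave — status contractor ✗ (requires full-time, seasonal, or temporary) → not eligible.

Employer Retirement Match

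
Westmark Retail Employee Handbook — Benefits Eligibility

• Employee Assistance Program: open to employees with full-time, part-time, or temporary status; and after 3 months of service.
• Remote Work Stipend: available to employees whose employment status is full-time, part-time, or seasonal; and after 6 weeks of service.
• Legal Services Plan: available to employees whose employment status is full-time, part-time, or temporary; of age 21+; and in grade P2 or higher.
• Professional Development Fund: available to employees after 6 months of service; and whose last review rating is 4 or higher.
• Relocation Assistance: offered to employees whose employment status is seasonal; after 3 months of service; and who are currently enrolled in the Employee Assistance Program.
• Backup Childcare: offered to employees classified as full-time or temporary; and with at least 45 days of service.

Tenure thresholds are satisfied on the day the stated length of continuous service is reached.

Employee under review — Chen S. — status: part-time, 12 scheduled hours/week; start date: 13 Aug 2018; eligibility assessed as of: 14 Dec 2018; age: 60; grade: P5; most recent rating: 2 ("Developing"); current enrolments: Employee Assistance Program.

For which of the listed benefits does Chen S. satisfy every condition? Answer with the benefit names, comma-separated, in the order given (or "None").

Service from 13 Aug 2018 to 14 Dec 2018: 123 days.
Employee Assistance Program — status part-time ✓; service 123 days ≥ 3 months (≈90 days) ✓ → eligible.
Remote Work Stipend — status part-time ✓; service 123 days ≥ 6 weeks (≈42 days) ✓ → eligible.
Legal Services Plan — status part-time ✓; age 60 ≥ 21 ✓; grade P5 ≥ P2 ✓ → eligible.
Professional Development Fund — service 123 days < 6 months (≈180 days) ✗ → not eligible.
Relocation Assistance — status part-time ✗ (requires seasonal) → not eligible.
Backup Childcare — status part-time ✗ (requires full-time or temporary) → not eligible.

Employee Assistance Program, Remote Work Stipend, Legal Services Plan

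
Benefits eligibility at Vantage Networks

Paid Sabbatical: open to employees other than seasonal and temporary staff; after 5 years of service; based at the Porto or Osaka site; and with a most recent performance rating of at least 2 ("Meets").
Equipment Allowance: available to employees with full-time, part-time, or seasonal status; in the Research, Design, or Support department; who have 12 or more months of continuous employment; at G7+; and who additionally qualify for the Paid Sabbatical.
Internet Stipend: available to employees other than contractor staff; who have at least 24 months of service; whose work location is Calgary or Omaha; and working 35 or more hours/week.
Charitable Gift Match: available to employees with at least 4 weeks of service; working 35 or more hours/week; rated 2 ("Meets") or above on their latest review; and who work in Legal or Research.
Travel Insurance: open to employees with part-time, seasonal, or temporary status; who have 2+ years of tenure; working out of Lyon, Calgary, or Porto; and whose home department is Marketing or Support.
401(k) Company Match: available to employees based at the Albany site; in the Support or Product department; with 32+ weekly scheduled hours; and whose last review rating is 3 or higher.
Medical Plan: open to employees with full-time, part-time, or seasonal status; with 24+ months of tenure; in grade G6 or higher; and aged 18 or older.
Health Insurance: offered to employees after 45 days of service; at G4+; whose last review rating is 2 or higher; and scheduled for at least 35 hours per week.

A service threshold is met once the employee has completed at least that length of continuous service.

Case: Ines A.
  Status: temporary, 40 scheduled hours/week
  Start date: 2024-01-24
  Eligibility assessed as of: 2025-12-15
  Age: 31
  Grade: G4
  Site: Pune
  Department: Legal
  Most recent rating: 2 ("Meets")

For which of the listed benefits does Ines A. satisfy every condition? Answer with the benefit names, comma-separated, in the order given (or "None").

Service from 2024-01-24 to 2025-12-15: 691 days.
Paid Sabbatical — status temporary ✗ (excluded) → not eligible.
Equipment Allowance — status temporary ✗ (requires full-time, part-time, or seasonal) → not eligible.
Internet Stipend — status temporary ✓ (not excluded); service 691 days < 24 months (≈720 days) ✗ → not eligible.
Charitable Gift Match — service 691 days ≥ 4 weeks (≈28 days) ✓; 40 hrs/wk ≥ 35 ✓; rating 2 ≥ 2 ✓; dept Legal ✓ → eligible.
Travel Insurance — status temporary ✓; service 691 days < 2 years (≈730 days) ✗ → not eligible.
401(k) Company Match — site Pune ✗ (not Albany) → not eligible.
Medical Plan — status temporary ✗ (requires full-time, part-time, or seasonal) → not eligible.
Health Insurance — service 691 days ≥ 45 days ✓; grade G4 ≥ G4 ✓; rating 2 ≥ 2 ✓; 40 hrs/wk ≥ 35 ✓ → eligible.

Charitable Gift Match, Health Insurance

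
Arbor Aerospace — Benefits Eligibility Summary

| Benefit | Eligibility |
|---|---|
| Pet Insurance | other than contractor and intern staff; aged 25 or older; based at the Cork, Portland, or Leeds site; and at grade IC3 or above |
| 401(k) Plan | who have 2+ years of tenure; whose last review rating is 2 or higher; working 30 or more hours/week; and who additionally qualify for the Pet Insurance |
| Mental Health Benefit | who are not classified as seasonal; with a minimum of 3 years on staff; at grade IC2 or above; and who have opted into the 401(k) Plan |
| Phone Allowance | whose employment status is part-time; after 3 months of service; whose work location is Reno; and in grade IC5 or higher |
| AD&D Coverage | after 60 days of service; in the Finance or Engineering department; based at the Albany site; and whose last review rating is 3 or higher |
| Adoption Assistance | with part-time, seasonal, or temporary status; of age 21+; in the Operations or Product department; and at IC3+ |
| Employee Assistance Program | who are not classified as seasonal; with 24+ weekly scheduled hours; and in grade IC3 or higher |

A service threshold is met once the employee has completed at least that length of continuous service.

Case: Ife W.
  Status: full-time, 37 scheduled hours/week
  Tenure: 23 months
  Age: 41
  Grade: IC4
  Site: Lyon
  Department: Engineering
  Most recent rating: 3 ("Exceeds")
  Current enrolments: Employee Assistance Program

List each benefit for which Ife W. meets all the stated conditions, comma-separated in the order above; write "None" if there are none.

Employee Assistance Program

Pet Insurance — status full-time ✓ (not excluded); age 41 ≥ 25 ✓; site Lyon ✗ (not Cork, Portland, or Leeds) → not eligible.
401(k) Plan — service 23 months < 2 years (≈730 days) ✗ → not eligible.
Mental Health Benefit — status full-time ✓ (not excluded); service 23 months < 3 years (≈1095 days) ✗ → not eligible.
Phone Allowance — status full-time ✗ (requires part-time) → not eligible.
AD&D Coverage — service 23 months ≥ 60 days ✓; dept Engineering ✓; site Lyon ✗ (not Albany) → not eligible.
Adoption Assistance — status full-time ✗ (requires part-time, seasonal, or temporary) → not eligible.
Employee Assistance Program — status full-time ✓ (not excluded); 37 hrs/wk ≥ 24 ✓; grade IC4 ≥ IC3 ✓ → eligible.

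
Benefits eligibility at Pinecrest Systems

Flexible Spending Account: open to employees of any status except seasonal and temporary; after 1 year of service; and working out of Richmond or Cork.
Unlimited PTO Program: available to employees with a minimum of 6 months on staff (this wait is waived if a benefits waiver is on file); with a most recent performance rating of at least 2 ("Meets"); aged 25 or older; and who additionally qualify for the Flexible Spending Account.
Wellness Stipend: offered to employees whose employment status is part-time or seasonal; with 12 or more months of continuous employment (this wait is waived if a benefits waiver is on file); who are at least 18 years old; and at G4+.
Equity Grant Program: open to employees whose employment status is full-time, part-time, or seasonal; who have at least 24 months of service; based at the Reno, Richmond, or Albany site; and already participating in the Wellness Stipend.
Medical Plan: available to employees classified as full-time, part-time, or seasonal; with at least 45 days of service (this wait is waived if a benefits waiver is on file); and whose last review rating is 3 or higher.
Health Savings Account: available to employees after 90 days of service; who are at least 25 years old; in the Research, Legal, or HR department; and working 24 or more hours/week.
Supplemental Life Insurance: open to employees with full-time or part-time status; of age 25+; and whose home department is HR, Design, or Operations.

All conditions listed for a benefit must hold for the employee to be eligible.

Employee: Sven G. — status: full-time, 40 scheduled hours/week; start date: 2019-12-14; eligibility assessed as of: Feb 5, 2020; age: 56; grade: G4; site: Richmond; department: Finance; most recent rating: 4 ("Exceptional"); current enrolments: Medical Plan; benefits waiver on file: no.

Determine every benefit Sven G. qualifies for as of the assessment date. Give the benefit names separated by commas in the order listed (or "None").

Service from 2019-12-14 to Feb 5, 2020: 53 days.
Flexible Spending Account — status full-time ✓ (not excluded); service 53 days < 1 year (≈365 days) ✗ → not eligible.
Unlimited PTO Program — no waiver, service 53 days < 6 months (≈180 days) ✗ → not eligible.
Wellness Stipend — status full-time ✗ (requires part-time or seasonal) → not eligible.
Equity Grant Program — status full-time ✓; service 53 days < 24 months (≈720 days) ✗ → not eligible.
Medical Plan — status full-time ✓; no waiver, service 53 days ≥ 45 days ✓; rating 4 ≥ 3 ✓ → eligible.
Health Savings Account — service 53 days < 90 days ✗ → not eligible.
Supplemental Life Insurance — status full-time ✓; age 56 ≥ 25 ✓; dept Finance ✗ → not eligible.

Medical Plan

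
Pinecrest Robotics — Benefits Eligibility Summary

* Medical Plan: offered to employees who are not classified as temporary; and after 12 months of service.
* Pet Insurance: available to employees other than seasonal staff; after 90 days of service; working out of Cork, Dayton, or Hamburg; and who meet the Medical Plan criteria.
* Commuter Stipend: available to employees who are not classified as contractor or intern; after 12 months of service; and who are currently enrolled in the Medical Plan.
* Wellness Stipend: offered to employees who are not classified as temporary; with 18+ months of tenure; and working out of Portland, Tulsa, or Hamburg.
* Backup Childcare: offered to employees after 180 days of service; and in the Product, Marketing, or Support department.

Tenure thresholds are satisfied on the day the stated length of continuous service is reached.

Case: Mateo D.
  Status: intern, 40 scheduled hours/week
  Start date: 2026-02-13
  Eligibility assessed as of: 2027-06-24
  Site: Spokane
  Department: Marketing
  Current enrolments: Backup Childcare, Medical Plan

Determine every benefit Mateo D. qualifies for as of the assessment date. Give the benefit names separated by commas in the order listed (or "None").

Medical Plan, Backup Childcare

Service from 2026-02-13 to 2027-06-24: 496 days.
Medical Plan — status intern ✓ (not excluded); service 496 days ≥ 12 months (≈360 days) ✓ → eligible.
Pet Insurance — status intern ✓ (not excluded); service 496 days ≥ 90 days ✓; site Spokane ✗ (not Cork, Dayton, or Hamburg) → not eligible.
Commuter Stipend — status intern ✗ (excluded) → not eligible.
Wellness Stipend — status intern ✓ (not excluded); service 496 days < 18 months (≈540 days) ✗ → not eligible.
Backup Childcare — service 496 days ≥ 180 days ✓; dept Marketing ✓ → eligible.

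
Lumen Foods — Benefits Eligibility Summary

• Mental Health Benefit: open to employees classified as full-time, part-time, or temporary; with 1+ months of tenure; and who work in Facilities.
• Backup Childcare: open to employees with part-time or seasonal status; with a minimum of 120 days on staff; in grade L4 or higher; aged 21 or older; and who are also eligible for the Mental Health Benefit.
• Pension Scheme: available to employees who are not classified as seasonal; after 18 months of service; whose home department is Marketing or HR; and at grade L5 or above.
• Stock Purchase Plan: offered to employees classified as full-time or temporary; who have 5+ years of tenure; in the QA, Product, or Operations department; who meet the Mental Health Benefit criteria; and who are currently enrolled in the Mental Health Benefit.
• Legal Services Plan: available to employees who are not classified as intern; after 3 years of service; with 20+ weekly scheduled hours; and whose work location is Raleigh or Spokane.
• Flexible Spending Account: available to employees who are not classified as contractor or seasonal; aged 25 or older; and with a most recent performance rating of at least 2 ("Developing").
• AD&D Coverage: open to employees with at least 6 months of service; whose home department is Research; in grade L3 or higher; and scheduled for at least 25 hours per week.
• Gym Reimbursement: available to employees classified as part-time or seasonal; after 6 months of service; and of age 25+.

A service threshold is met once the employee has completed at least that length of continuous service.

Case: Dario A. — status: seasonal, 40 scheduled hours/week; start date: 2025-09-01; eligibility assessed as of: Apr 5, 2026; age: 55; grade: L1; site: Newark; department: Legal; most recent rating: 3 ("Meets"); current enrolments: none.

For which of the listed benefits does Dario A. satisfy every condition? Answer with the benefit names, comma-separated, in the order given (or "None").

Gym Reimbursement

Service from 2025-09-01 to Apr 5, 2026: 216 days.
Mental Health Benefit — status seasonal ✗ (requires full-time, part-time, or temporary) → not eligible.
Backup Childcare — status seasonal ✓; service 216 days ≥ 120 days ✓; grade L1 < L4 ✗ → not eligible.
Pension Scheme — status seasonal ✗ (excluded) → not eligible.
Stock Purchase Plan — status seasonal ✗ (requires full-time or temporary) → not eligible.
Legal Services Plan — status seasonal ✓ (not excluded); service 216 days < 3 years (≈1095 days) ✗ → not eligible.
Flexible Spending Account — status seasonal ✗ (excluded) → not eligible.
AD&D Coverage — service 216 days ≥ 6 months (≈180 days) ✓; dept Legal ✗ → not eligible.
Gym Reimbursement — status seasonal ✓; service 216 days ≥ 6 months (≈180 days) ✓; age 55 ≥ 25 ✓ → eligible.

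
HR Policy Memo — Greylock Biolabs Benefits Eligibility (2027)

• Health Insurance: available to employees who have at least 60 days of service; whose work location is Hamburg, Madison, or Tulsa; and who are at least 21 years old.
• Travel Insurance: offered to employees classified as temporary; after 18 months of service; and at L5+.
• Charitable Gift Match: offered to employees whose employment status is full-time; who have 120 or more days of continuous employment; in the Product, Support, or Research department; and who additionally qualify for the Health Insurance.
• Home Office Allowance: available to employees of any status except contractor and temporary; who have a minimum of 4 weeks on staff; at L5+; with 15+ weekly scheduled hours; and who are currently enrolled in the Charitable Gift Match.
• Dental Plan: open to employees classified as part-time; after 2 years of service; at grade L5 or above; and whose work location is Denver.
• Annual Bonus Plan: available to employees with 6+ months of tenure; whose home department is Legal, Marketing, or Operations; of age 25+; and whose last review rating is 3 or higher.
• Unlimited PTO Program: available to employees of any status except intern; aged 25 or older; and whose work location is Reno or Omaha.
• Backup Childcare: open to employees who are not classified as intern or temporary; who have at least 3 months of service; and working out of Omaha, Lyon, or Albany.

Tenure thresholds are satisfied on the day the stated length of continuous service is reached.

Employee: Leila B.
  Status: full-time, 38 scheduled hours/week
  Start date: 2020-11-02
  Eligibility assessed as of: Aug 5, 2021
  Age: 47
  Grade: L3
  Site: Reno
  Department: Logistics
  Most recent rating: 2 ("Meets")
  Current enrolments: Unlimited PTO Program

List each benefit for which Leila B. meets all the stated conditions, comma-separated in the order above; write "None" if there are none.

Unlimited PTO Program

Service from 2020-11-02 to Aug 5, 2021: 276 days.
Health Insurance — service 276 days ≥ 60 days ✓; site Reno ✗ (not Hamburg, Madison, or Tulsa) → not eligible.
Travel Insurance — status full-time ✗ (requires temporary) → not eligible.
Charitable Gift Match — status full-time ✓; service 276 days ≥ 120 days ✓; dept Logistics ✗ → not eligible.
Home Office Allowance — status full-time ✓ (not excluded); service 276 days ≥ 4 weeks (≈28 days) ✓; grade L3 < L5 ✗ → not eligible.
Dental Plan — status full-time ✗ (requires part-time) → not eligible.
Annual Bonus Plan — service 276 days ≥ 6 months (≈180 days) ✓; dept Logistics ✗ → not eligible.
Unlimited PTO Program — status full-time ✓ (not excluded); age 47 ≥ 25 ✓; site Reno ✓ → eligible.
Backup Childcare — status full-time ✓ (not excluded); service 276 days ≥ 3 months (≈90 days) ✓; site Reno ✗ (not Omaha, Lyon, or Albany) → not eligible.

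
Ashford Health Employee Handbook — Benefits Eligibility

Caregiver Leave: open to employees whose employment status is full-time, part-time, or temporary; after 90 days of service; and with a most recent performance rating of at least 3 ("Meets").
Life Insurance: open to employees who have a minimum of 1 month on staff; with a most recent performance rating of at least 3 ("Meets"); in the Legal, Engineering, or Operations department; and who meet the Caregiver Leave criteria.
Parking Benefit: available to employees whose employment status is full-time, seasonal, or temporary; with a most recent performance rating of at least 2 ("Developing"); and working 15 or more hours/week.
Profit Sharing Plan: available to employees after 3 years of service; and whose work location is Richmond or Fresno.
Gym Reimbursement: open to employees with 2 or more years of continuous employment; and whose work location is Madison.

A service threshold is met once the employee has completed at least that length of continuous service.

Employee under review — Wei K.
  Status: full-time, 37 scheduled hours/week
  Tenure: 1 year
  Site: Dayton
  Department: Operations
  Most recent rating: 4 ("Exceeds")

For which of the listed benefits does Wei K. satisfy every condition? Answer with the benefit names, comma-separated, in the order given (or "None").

Caregiver Leave, Life Insurance, Parking Benefit

Caregiver Leave — status full-time ✓; service 1 year ≥ 90 days ✓; rating 4 ≥ 3 ✓ → eligible.
Life Insurance — service 1 year ≥ 1 month (≈30 days) ✓; rating 4 ≥ 3 ✓; dept Operations ✓; eligible for Caregiver Leave ✓ → eligible.
Parking Benefit — status full-time ✓; rating 4 ≥ 2 ✓; 37 hrs/wk ≥ 15 ✓ → eligible.
Profit Sharing Plan — service 1 year < 3 years ✗ → not eligible.
Gym Reimbursement — service 1 year < 2 years ✗ → not eligible.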